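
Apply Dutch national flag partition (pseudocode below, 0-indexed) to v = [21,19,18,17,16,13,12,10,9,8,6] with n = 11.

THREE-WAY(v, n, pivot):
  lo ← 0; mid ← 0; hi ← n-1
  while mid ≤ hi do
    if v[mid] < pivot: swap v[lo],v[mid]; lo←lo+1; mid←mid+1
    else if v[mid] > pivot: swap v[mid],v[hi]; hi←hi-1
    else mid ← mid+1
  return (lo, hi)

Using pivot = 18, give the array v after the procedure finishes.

lo=0 mid=0 hi=10
21>18: swap(0,10), hi=9 ⇒ [6,19,18,17,16,13,12,10,9,8,21]
6<18: swap(0,0), lo=1 mid=1 ⇒ [6,19,18,17,16,13,12,10,9,8,21]
19>18: swap(1,9), hi=8 ⇒ [6,8,18,17,16,13,12,10,9,19,21]
8<18: swap(1,1), lo=2 mid=2 ⇒ [6,8,18,17,16,13,12,10,9,19,21]
18=18: mid=3
17<18: swap(2,3), lo=3 mid=4 ⇒ [6,8,17,18,16,13,12,10,9,19,21]
16<18: swap(3,4), lo=4 mid=5 ⇒ [6,8,17,16,18,13,12,10,9,19,21]
13<18: swap(4,5), lo=5 mid=6 ⇒ [6,8,17,16,13,18,12,10,9,19,21]
12<18: swap(5,6), lo=6 mid=7 ⇒ [6,8,17,16,13,12,18,10,9,19,21]
10<18: swap(6,7), lo=7 mid=8 ⇒ [6,8,17,16,13,12,10,18,9,19,21]
9<18: swap(7,8), lo=8 mid=9 ⇒ [6,8,17,16,13,12,10,9,18,19,21]
done. lo=8 hi=8; v=[6,8,17,16,13,12,10,9,18,19,21]

[6,8,17,16,13,12,10,9,18,19,21]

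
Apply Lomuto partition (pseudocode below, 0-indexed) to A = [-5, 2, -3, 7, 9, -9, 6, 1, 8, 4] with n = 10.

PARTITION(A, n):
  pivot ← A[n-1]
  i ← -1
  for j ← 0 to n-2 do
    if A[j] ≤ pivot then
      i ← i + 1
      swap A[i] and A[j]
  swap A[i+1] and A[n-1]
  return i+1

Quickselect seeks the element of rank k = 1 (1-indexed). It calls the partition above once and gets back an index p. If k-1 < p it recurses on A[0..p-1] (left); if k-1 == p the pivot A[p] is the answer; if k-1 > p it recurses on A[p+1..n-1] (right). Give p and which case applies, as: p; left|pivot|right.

5; left

pivot=4, i=-1
j=0: -5≤4, i=0, swap(0,0) ⇒ [-5, 2, -3, 7, 9, -9, 6, 1, 8, 4]
j=1: 2≤4, i=1, swap(1,1) ⇒ [-5, 2, -3, 7, 9, -9, 6, 1, 8, 4]
j=2: -3≤4, i=2, swap(2,2) ⇒ [-5, 2, -3, 7, 9, -9, 6, 1, 8, 4]
j=3: 7>4, skip
j=4: 9>4, skip
j=5: -9≤4, i=3, swap(3,5) ⇒ [-5, 2, -3, -9, 9, 7, 6, 1, 8, 4]
j=6: 6>4, skip
j=7: 1≤4, i=4, swap(4,7) ⇒ [-5, 2, -3, -9, 1, 7, 6, 9, 8, 4]
j=8: 8>4, skip
swap(5,9) ⇒ [-5, 2, -3, -9, 1, 4, 6, 9, 8, 7]; return 5
p = 5; k-1 = 0 < 5 ⇒ left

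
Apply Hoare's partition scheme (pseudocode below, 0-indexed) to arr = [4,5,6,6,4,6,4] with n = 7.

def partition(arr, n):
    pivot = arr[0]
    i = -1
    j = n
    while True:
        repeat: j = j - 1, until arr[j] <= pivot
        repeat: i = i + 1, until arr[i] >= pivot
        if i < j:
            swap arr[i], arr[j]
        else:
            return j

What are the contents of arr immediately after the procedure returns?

[4,4,6,6,5,6,4]

pivot = arr[0] = 4; i = -1, j = 7
j→6 (arr[6]=4≤4), i→0 (arr[0]=4≥4); i<j, swap → [4,5,6,6,4,6,4]
j→4 (arr[4]=4≤4), i→1 (arr[1]=5≥4); i<j, swap → [4,4,6,6,5,6,4]
j→1, i→2; i≥j, return j=1. arr = [4,4,6,6,5,6,4]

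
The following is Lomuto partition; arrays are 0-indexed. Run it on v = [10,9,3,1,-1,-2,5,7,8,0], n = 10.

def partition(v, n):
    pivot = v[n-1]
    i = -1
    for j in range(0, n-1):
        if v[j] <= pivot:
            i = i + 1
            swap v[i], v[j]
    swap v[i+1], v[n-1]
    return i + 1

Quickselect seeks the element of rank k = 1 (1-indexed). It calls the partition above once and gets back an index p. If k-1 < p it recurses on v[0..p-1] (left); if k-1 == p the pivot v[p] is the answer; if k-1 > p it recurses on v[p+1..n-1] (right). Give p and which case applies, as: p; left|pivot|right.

2; left

pivot = v[9] = 0; i = -1
j=0: v[0]=10 > 0 → no swap
j=1: v[1]=9 > 0 → no swap
j=2: v[2]=3 > 0 → no swap
j=3: v[3]=1 > 0 → no swap
j=4: v[4]=-1 ≤ 0 → i=0, swap v[0],v[4] → [-1,9,3,1,10,-2,5,7,8,0]
j=5: v[5]=-2 ≤ 0 → i=1, swap v[1],v[5] → [-1,-2,3,1,10,9,5,7,8,0]
j=6: v[6]=5 > 0 → no swap
j=7: v[7]=7 > 0 → no swap
j=8: v[8]=8 > 0 → no swap
final swap v[2],v[9] → [-1,-2,0,1,10,9,5,7,8,3]; return 2
p = 2; k-1 = 0 < 2 ⇒ left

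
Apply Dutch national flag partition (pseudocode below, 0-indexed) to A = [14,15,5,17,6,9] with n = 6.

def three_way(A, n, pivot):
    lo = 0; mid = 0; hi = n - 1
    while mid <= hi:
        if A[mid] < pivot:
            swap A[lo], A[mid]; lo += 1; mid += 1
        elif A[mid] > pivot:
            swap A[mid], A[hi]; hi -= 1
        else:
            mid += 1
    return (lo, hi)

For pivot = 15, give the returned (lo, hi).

pivot = 15; lo=0, mid=0, hi=5
A[mid]=14<15: swap A[0],A[0]; lo=1,mid=1 → [14,15,5,17,6,9]
A[mid]=15=15: mid=2
A[mid]=5<15: swap A[1],A[2]; lo=2,mid=3 → [14,5,15,17,6,9]
A[mid]=17>15: swap A[3],A[5]; hi=4 → [14,5,15,9,6,17]
A[mid]=9<15: swap A[2],A[3]; lo=3,mid=4 → [14,5,9,15,6,17]
A[mid]=6<15: swap A[3],A[4]; lo=4,mid=5 → [14,5,9,6,15,17]
end: lo=4, hi=4; A = [14,5,9,6,15,17]

(4, 4)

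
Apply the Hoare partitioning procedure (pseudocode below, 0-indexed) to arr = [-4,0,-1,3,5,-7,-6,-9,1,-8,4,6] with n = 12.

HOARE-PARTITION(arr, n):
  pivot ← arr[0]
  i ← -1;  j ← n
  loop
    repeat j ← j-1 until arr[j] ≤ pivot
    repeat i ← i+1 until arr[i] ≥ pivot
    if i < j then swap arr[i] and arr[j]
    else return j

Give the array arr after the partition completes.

pivot=-4
j stops at 9 (-8), i stops at 0 (-4); swap ⇒ [-8,0,-1,3,5,-7,-6,-9,1,-4,4,6]
j stops at 7 (-9), i stops at 1 (0); swap ⇒ [-8,-9,-1,3,5,-7,-6,0,1,-4,4,6]
j stops at 6 (-6), i stops at 2 (-1); swap ⇒ [-8,-9,-6,3,5,-7,-1,0,1,-4,4,6]
j stops at 5 (-7), i stops at 3 (3); swap ⇒ [-8,-9,-6,-7,5,3,-1,0,1,-4,4,6]
j stops at 3, i stops at 4; i≥j ⇒ return 3. arr=[-8,-9,-6,-7,5,3,-1,0,1,-4,4,6]

[-8,-9,-6,-7,5,3,-1,0,1,-4,4,6]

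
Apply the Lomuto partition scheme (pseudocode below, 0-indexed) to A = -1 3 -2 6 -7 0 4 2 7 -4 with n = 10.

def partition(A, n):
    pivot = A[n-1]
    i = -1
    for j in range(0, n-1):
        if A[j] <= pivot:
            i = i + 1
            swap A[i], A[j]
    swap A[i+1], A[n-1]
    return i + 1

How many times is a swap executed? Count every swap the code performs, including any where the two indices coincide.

2

pivot=-4, i=-1
j=0: -1>-4, skip
j=1: 3>-4, skip
j=2: -2>-4, skip
j=3: 6>-4, skip
j=4: -7≤-4, i=0, swap(0,4) ⇒ -7 3 -2 6 -1 0 4 2 7 -4
j=5: 0>-4, skip
j=6: 4>-4, skip
j=7: 2>-4, skip
j=8: 7>-4, skip
swap(1,9) ⇒ -7 -4 -2 6 -1 0 4 2 7 3; return 1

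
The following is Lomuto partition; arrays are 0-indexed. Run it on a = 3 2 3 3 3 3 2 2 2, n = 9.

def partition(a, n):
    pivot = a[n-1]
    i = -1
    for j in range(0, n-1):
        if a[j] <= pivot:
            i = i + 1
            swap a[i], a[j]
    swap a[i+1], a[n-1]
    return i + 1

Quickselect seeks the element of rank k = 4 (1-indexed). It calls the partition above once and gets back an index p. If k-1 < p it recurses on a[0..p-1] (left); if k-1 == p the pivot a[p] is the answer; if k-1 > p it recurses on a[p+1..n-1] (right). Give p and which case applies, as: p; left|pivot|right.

pivot=2, i=-1
j=0: 3>2, skip
j=1: 2≤2, i=0, swap(0,1) ⇒ 2 3 3 3 3 3 2 2 2
j=2: 3>2, skip
j=3: 3>2, skip
j=4: 3>2, skip
j=5: 3>2, skip
j=6: 2≤2, i=1, swap(1,6) ⇒ 2 2 3 3 3 3 3 2 2
j=7: 2≤2, i=2, swap(2,7) ⇒ 2 2 2 3 3 3 3 3 2
swap(3,8) ⇒ 2 2 2 2 3 3 3 3 3; return 3
p = 3; k-1 = 3 == 3 ⇒ pivot

3; pivot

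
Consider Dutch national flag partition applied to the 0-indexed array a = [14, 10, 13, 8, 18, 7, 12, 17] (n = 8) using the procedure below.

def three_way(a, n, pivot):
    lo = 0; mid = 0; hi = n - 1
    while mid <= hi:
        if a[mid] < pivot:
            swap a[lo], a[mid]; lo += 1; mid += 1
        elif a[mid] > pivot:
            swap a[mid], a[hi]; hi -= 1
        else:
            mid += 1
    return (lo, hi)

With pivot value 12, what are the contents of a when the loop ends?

[10, 7, 8, 12, 18, 13, 17, 14]

lo=0 mid=0 hi=7
14>12: swap(0,7), hi=6 ⇒ [17, 10, 13, 8, 18, 7, 12, 14]
17>12: swap(0,6), hi=5 ⇒ [12, 10, 13, 8, 18, 7, 17, 14]
12=12: mid=1
10<12: swap(0,1), lo=1 mid=2 ⇒ [10, 12, 13, 8, 18, 7, 17, 14]
13>12: swap(2,5), hi=4 ⇒ [10, 12, 7, 8, 18, 13, 17, 14]
7<12: swap(1,2), lo=2 mid=3 ⇒ [10, 7, 12, 8, 18, 13, 17, 14]
8<12: swap(2,3), lo=3 mid=4 ⇒ [10, 7, 8, 12, 18, 13, 17, 14]
18>12: swap(4,4), hi=3 ⇒ [10, 7, 8, 12, 18, 13, 17, 14]
done. lo=3 hi=3; a=[10, 7, 8, 12, 18, 13, 17, 14]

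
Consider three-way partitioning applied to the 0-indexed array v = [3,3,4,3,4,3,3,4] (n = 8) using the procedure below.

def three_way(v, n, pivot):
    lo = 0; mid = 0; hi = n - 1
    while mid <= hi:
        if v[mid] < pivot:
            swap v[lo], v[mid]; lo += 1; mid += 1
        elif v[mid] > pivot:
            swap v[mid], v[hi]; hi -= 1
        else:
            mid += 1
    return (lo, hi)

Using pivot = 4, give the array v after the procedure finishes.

[3,3,3,3,3,4,4,4]

pivot = 4; lo=0, mid=0, hi=7
v[mid]=3<4: swap v[0],v[0]; lo=1,mid=1 → [3,3,4,3,4,3,3,4]
v[mid]=3<4: swap v[1],v[1]; lo=2,mid=2 → [3,3,4,3,4,3,3,4]
v[mid]=4=4: mid=3
v[mid]=3<4: swap v[2],v[3]; lo=3,mid=4 → [3,3,3,4,4,3,3,4]
v[mid]=4=4: mid=5
v[mid]=3<4: swap v[3],v[5]; lo=4,mid=6 → [3,3,3,3,4,4,3,4]
v[mid]=3<4: swap v[4],v[6]; lo=5,mid=7 → [3,3,3,3,3,4,4,4]
v[mid]=4=4: mid=8
end: lo=5, hi=7; v = [3,3,3,3,3,4,4,4]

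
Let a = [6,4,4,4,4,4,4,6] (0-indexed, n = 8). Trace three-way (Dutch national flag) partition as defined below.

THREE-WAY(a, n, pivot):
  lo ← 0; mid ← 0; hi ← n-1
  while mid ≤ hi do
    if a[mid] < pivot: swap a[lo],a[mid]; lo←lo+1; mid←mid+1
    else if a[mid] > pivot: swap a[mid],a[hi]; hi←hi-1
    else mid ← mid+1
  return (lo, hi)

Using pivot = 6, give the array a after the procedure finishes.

[4,4,4,4,4,4,6,6]

pivot = 6; lo=0, mid=0, hi=7
a[mid]=6=6: mid=1
a[mid]=4<6: swap a[0],a[1]; lo=1,mid=2 → [4,6,4,4,4,4,4,6]
a[mid]=4<6: swap a[1],a[2]; lo=2,mid=3 → [4,4,6,4,4,4,4,6]
a[mid]=4<6: swap a[2],a[3]; lo=3,mid=4 → [4,4,4,6,4,4,4,6]
a[mid]=4<6: swap a[3],a[4]; lo=4,mid=5 → [4,4,4,4,6,4,4,6]
a[mid]=4<6: swap a[4],a[5]; lo=5,mid=6 → [4,4,4,4,4,6,4,6]
a[mid]=4<6: swap a[5],a[6]; lo=6,mid=7 → [4,4,4,4,4,4,6,6]
a[mid]=6=6: mid=8
end: lo=6, hi=7; a = [4,4,4,4,4,4,6,6]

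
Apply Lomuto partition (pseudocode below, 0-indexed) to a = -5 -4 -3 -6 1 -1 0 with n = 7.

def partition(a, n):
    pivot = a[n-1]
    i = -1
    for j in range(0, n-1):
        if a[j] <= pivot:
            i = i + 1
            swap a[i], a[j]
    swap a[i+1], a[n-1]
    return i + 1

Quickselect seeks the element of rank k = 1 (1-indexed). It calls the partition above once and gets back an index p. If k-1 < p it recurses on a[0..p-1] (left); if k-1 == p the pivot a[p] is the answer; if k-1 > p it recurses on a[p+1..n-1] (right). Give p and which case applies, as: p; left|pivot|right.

pivot = a[6] = 0; i = -1
j=0: a[0]=-5 ≤ 0 → i=0, swap a[0],a[0] (no change) → -5 -4 -3 -6 1 -1 0
j=1: a[1]=-4 ≤ 0 → i=1, swap a[1],a[1] (no change) → -5 -4 -3 -6 1 -1 0
j=2: a[2]=-3 ≤ 0 → i=2, swap a[2],a[2] (no change) → -5 -4 -3 -6 1 -1 0
j=3: a[3]=-6 ≤ 0 → i=3, swap a[3],a[3] (no change) → -5 -4 -3 -6 1 -1 0
j=4: a[4]=1 > 0 → no swap
j=5: a[5]=-1 ≤ 0 → i=4, swap a[4],a[5] → -5 -4 -3 -6 -1 1 0
final swap a[5],a[6] → -5 -4 -3 -6 -1 0 1; return 5
p = 5; k-1 = 0 < 5 ⇒ left

5; left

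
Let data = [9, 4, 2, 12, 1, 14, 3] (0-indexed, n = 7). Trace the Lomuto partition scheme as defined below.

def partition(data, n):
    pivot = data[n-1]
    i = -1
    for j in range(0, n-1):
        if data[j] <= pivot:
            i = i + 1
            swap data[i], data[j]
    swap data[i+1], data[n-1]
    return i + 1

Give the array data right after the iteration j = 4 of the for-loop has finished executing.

pivot=3, i=-1
j=0: 9>3, skip
j=1: 4>3, skip
j=2: 2≤3, i=0, swap(0,2) ⇒ [2, 4, 9, 12, 1, 14, 3]
j=3: 12>3, skip
j=4: 1≤3, i=1, swap(1,4) ⇒ [2, 1, 9, 12, 4, 14, 3]
(after j=4) data = [2, 1, 9, 12, 4, 14, 3]

[2, 1, 9, 12, 4, 14, 3]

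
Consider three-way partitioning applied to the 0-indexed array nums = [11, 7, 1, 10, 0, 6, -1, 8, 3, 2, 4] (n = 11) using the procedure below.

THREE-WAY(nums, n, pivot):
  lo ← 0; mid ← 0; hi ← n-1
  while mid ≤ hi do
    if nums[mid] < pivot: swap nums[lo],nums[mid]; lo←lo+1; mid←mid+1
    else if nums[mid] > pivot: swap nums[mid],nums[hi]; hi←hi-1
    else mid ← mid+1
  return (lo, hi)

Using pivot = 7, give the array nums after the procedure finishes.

lo=0 mid=0 hi=10
11>7: swap(0,10), hi=9 ⇒ [4, 7, 1, 10, 0, 6, -1, 8, 3, 2, 11]
4<7: swap(0,0), lo=1 mid=1 ⇒ [4, 7, 1, 10, 0, 6, -1, 8, 3, 2, 11]
7=7: mid=2
1<7: swap(1,2), lo=2 mid=3 ⇒ [4, 1, 7, 10, 0, 6, -1, 8, 3, 2, 11]
10>7: swap(3,9), hi=8 ⇒ [4, 1, 7, 2, 0, 6, -1, 8, 3, 10, 11]
2<7: swap(2,3), lo=3 mid=4 ⇒ [4, 1, 2, 7, 0, 6, -1, 8, 3, 10, 11]
0<7: swap(3,4), lo=4 mid=5 ⇒ [4, 1, 2, 0, 7, 6, -1, 8, 3, 10, 11]
6<7: swap(4,5), lo=5 mid=6 ⇒ [4, 1, 2, 0, 6, 7, -1, 8, 3, 10, 11]
-1<7: swap(5,6), lo=6 mid=7 ⇒ [4, 1, 2, 0, 6, -1, 7, 8, 3, 10, 11]
8>7: swap(7,8), hi=7 ⇒ [4, 1, 2, 0, 6, -1, 7, 3, 8, 10, 11]
3<7: swap(6,7), lo=7 mid=8 ⇒ [4, 1, 2, 0, 6, -1, 3, 7, 8, 10, 11]
done. lo=7 hi=7; nums=[4, 1, 2, 0, 6, -1, 3, 7, 8, 10, 11]

[4, 1, 2, 0, 6, -1, 3, 7, 8, 10, 11]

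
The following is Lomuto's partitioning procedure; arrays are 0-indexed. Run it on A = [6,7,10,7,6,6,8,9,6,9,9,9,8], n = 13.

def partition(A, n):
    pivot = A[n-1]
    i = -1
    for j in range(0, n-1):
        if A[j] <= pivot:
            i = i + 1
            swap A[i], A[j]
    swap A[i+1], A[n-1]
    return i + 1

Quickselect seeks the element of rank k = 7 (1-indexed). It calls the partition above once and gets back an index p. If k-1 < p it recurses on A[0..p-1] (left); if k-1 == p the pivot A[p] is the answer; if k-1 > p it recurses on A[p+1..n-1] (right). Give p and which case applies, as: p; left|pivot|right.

7; left

pivot=8, i=-1
j=0: 6≤8, i=0, swap(0,0) ⇒ [6,7,10,7,6,6,8,9,6,9,9,9,8]
j=1: 7≤8, i=1, swap(1,1) ⇒ [6,7,10,7,6,6,8,9,6,9,9,9,8]
j=2: 10>8, skip
j=3: 7≤8, i=2, swap(2,3) ⇒ [6,7,7,10,6,6,8,9,6,9,9,9,8]
j=4: 6≤8, i=3, swap(3,4) ⇒ [6,7,7,6,10,6,8,9,6,9,9,9,8]
j=5: 6≤8, i=4, swap(4,5) ⇒ [6,7,7,6,6,10,8,9,6,9,9,9,8]
j=6: 8≤8, i=5, swap(5,6) ⇒ [6,7,7,6,6,8,10,9,6,9,9,9,8]
j=7: 9>8, skip
j=8: 6≤8, i=6, swap(6,8) ⇒ [6,7,7,6,6,8,6,9,10,9,9,9,8]
j=9: 9>8, skip
j=10: 9>8, skip
j=11: 9>8, skip
swap(7,12) ⇒ [6,7,7,6,6,8,6,8,10,9,9,9,9]; return 7
p = 7; k-1 = 6 < 7 ⇒ left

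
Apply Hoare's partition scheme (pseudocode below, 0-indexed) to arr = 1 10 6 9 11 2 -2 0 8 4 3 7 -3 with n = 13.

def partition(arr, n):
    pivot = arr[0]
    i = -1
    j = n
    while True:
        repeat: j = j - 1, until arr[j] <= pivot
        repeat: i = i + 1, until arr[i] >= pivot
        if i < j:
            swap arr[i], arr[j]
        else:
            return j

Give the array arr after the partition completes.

pivot = arr[0] = 1; i = -1, j = 13
j→12 (arr[12]=-3≤1), i→0 (arr[0]=1≥1); i<j, swap → -3 10 6 9 11 2 -2 0 8 4 3 7 1
j→7 (arr[7]=0≤1), i→1 (arr[1]=10≥1); i<j, swap → -3 0 6 9 11 2 -2 10 8 4 3 7 1
j→6 (arr[6]=-2≤1), i→2 (arr[2]=6≥1); i<j, swap → -3 0 -2 9 11 2 6 10 8 4 3 7 1
j→2, i→3; i≥j, return j=2. arr = -3 0 -2 9 11 2 6 10 8 4 3 7 1

-3 0 -2 9 11 2 6 10 8 4 3 7 1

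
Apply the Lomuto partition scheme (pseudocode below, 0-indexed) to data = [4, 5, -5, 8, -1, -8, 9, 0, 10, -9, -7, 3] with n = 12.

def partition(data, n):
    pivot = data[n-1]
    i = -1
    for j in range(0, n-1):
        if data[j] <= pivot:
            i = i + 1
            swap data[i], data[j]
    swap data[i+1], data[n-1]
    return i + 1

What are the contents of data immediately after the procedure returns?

[-5, -1, -8, 0, -9, -7, 3, 8, 10, 5, 4, 9]

pivot = data[11] = 3; i = -1
j=0: data[0]=4 > 3 → no swap
j=1: data[1]=5 > 3 → no swap
j=2: data[2]=-5 ≤ 3 → i=0, swap data[0],data[2] → [-5, 5, 4, 8, -1, -8, 9, 0, 10, -9, -7, 3]
j=3: data[3]=8 > 3 → no swap
j=4: data[4]=-1 ≤ 3 → i=1, swap data[1],data[4] → [-5, -1, 4, 8, 5, -8, 9, 0, 10, -9, -7, 3]
j=5: data[5]=-8 ≤ 3 → i=2, swap data[2],data[5] → [-5, -1, -8, 8, 5, 4, 9, 0, 10, -9, -7, 3]
j=6: data[6]=9 > 3 → no swap
j=7: data[7]=0 ≤ 3 → i=3, swap data[3],data[7] → [-5, -1, -8, 0, 5, 4, 9, 8, 10, -9, -7, 3]
j=8: data[8]=10 > 3 → no swap
j=9: data[9]=-9 ≤ 3 → i=4, swap data[4],data[9] → [-5, -1, -8, 0, -9, 4, 9, 8, 10, 5, -7, 3]
j=10: data[10]=-7 ≤ 3 → i=5, swap data[5],data[10] → [-5, -1, -8, 0, -9, -7, 9, 8, 10, 5, 4, 3]
final swap data[6],data[11] → [-5, -1, -8, 0, -9, -7, 3, 8, 10, 5, 4, 9]; return 6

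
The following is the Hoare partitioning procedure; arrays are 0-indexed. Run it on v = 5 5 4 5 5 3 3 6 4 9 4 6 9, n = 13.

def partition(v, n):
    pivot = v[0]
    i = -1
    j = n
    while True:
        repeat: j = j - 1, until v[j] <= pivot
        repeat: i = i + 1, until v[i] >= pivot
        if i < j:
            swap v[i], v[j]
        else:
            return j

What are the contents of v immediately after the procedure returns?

4 4 4 3 3 5 5 6 5 9 5 6 9

pivot = v[0] = 5; i = -1, j = 13
j→10 (v[10]=4≤5), i→0 (v[0]=5≥5); i<j, swap → 4 5 4 5 5 3 3 6 4 9 5 6 9
j→8 (v[8]=4≤5), i→1 (v[1]=5≥5); i<j, swap → 4 4 4 5 5 3 3 6 5 9 5 6 9
j→6 (v[6]=3≤5), i→3 (v[3]=5≥5); i<j, swap → 4 4 4 3 5 3 5 6 5 9 5 6 9
j→5 (v[5]=3≤5), i→4 (v[4]=5≥5); i<j, swap → 4 4 4 3 3 5 5 6 5 9 5 6 9
j→4, i→5; i≥j, return j=4. v = 4 4 4 3 3 5 5 6 5 9 5 6 9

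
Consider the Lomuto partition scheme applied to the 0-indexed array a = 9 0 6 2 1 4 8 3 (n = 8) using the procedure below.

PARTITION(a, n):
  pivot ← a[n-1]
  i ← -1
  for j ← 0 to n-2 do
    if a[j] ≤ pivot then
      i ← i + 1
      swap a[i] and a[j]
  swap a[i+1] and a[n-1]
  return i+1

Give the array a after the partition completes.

0 2 1 3 6 4 8 9

pivot = a[7] = 3; i = -1
j=0: a[0]=9 > 3 → no swap
j=1: a[1]=0 ≤ 3 → i=0, swap a[0],a[1] → 0 9 6 2 1 4 8 3
j=2: a[2]=6 > 3 → no swap
j=3: a[3]=2 ≤ 3 → i=1, swap a[1],a[3] → 0 2 6 9 1 4 8 3
j=4: a[4]=1 ≤ 3 → i=2, swap a[2],a[4] → 0 2 1 9 6 4 8 3
j=5: a[5]=4 > 3 → no swap
j=6: a[6]=8 > 3 → no swap
final swap a[3],a[7] → 0 2 1 3 6 4 8 9; return 3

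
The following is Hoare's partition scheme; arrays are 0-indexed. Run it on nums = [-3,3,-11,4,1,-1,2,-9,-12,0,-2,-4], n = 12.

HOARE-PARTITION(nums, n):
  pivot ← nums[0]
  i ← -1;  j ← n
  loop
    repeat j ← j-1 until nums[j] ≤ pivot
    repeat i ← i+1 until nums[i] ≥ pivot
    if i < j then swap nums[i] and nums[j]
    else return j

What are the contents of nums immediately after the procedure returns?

pivot=-3
j stops at 11 (-4), i stops at 0 (-3); swap ⇒ [-4,3,-11,4,1,-1,2,-9,-12,0,-2,-3]
j stops at 8 (-12), i stops at 1 (3); swap ⇒ [-4,-12,-11,4,1,-1,2,-9,3,0,-2,-3]
j stops at 7 (-9), i stops at 3 (4); swap ⇒ [-4,-12,-11,-9,1,-1,2,4,3,0,-2,-3]
j stops at 3, i stops at 4; i≥j ⇒ return 3. nums=[-4,-12,-11,-9,1,-1,2,4,3,0,-2,-3]

[-4,-12,-11,-9,1,-1,2,4,3,0,-2,-3]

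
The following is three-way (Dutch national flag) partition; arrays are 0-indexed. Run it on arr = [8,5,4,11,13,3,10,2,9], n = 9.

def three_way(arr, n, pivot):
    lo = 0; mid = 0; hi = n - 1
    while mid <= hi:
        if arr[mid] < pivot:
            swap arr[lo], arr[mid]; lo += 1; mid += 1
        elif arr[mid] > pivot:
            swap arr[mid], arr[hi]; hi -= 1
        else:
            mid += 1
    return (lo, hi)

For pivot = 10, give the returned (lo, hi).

(6, 6)

pivot = 10; lo=0, mid=0, hi=8
arr[mid]=8<10: swap arr[0],arr[0]; lo=1,mid=1 → [8,5,4,11,13,3,10,2,9]
arr[mid]=5<10: swap arr[1],arr[1]; lo=2,mid=2 → [8,5,4,11,13,3,10,2,9]
arr[mid]=4<10: swap arr[2],arr[2]; lo=3,mid=3 → [8,5,4,11,13,3,10,2,9]
arr[mid]=11>10: swap arr[3],arr[8]; hi=7 → [8,5,4,9,13,3,10,2,11]
arr[mid]=9<10: swap arr[3],arr[3]; lo=4,mid=4 → [8,5,4,9,13,3,10,2,11]
arr[mid]=13>10: swap arr[4],arr[7]; hi=6 → [8,5,4,9,2,3,10,13,11]
arr[mid]=2<10: swap arr[4],arr[4]; lo=5,mid=5 → [8,5,4,9,2,3,10,13,11]
arr[mid]=3<10: swap arr[5],arr[5]; lo=6,mid=6 → [8,5,4,9,2,3,10,13,11]
arr[mid]=10=10: mid=7
end: lo=6, hi=6; arr = [8,5,4,9,2,3,10,13,11]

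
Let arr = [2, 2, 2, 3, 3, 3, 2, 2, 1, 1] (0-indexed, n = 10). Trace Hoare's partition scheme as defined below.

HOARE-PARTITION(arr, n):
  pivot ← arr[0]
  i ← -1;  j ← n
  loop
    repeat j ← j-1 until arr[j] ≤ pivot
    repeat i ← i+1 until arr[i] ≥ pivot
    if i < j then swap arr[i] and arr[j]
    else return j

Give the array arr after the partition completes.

[1, 1, 2, 2, 3, 3, 3, 2, 2, 2]

pivot=2
j stops at 9 (1), i stops at 0 (2); swap ⇒ [1, 2, 2, 3, 3, 3, 2, 2, 1, 2]
j stops at 8 (1), i stops at 1 (2); swap ⇒ [1, 1, 2, 3, 3, 3, 2, 2, 2, 2]
j stops at 7 (2), i stops at 2 (2); swap ⇒ [1, 1, 2, 3, 3, 3, 2, 2, 2, 2]
j stops at 6 (2), i stops at 3 (3); swap ⇒ [1, 1, 2, 2, 3, 3, 3, 2, 2, 2]
j stops at 3, i stops at 4; i≥j ⇒ return 3. arr=[1, 1, 2, 2, 3, 3, 3, 2, 2, 2]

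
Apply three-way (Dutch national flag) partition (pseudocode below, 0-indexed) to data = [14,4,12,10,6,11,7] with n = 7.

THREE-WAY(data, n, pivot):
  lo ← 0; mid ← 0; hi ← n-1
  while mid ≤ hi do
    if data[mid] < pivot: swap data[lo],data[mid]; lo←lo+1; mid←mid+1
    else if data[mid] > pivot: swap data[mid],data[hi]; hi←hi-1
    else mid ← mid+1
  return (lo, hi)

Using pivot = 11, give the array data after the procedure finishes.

[7,4,10,6,11,12,14]

pivot = 11; lo=0, mid=0, hi=6
data[mid]=14>11: swap data[0],data[6]; hi=5 → [7,4,12,10,6,11,14]
data[mid]=7<11: swap data[0],data[0]; lo=1,mid=1 → [7,4,12,10,6,11,14]
data[mid]=4<11: swap data[1],data[1]; lo=2,mid=2 → [7,4,12,10,6,11,14]
data[mid]=12>11: swap data[2],data[5]; hi=4 → [7,4,11,10,6,12,14]
data[mid]=11=11: mid=3
data[mid]=10<11: swap data[2],data[3]; lo=3,mid=4 → [7,4,10,11,6,12,14]
data[mid]=6<11: swap data[3],data[4]; lo=4,mid=5 → [7,4,10,6,11,12,14]
end: lo=4, hi=4; data = [7,4,10,6,11,12,14]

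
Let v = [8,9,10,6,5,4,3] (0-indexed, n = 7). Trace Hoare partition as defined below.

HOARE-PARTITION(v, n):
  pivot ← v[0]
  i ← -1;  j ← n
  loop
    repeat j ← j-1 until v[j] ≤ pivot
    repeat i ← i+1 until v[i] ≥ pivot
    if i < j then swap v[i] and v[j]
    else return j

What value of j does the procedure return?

3

pivot = v[0] = 8; i = -1, j = 7
j→6 (v[6]=3≤8), i→0 (v[0]=8≥8); i<j, swap → [3,9,10,6,5,4,8]
j→5 (v[5]=4≤8), i→1 (v[1]=9≥8); i<j, swap → [3,4,10,6,5,9,8]
j→4 (v[4]=5≤8), i→2 (v[2]=10≥8); i<j, swap → [3,4,5,6,10,9,8]
j→3, i→4; i≥j, return j=3. v = [3,4,5,6,10,9,8]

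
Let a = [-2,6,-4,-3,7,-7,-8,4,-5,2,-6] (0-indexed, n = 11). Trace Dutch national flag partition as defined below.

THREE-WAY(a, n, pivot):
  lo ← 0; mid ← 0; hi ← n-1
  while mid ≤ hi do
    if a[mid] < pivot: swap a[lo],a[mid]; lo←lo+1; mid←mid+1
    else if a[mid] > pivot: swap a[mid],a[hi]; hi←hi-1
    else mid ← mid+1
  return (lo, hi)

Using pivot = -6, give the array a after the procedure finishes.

lo=0 mid=0 hi=10
-2>-6: swap(0,10), hi=9 ⇒ [-6,6,-4,-3,7,-7,-8,4,-5,2,-2]
-6=-6: mid=1
6>-6: swap(1,9), hi=8 ⇒ [-6,2,-4,-3,7,-7,-8,4,-5,6,-2]
2>-6: swap(1,8), hi=7 ⇒ [-6,-5,-4,-3,7,-7,-8,4,2,6,-2]
-5>-6: swap(1,7), hi=6 ⇒ [-6,4,-4,-3,7,-7,-8,-5,2,6,-2]
4>-6: swap(1,6), hi=5 ⇒ [-6,-8,-4,-3,7,-7,4,-5,2,6,-2]
-8<-6: swap(0,1), lo=1 mid=2 ⇒ [-8,-6,-4,-3,7,-7,4,-5,2,6,-2]
-4>-6: swap(2,5), hi=4 ⇒ [-8,-6,-7,-3,7,-4,4,-5,2,6,-2]
-7<-6: swap(1,2), lo=2 mid=3 ⇒ [-8,-7,-6,-3,7,-4,4,-5,2,6,-2]
-3>-6: swap(3,4), hi=3 ⇒ [-8,-7,-6,7,-3,-4,4,-5,2,6,-2]
7>-6: swap(3,3), hi=2 ⇒ [-8,-7,-6,7,-3,-4,4,-5,2,6,-2]
done. lo=2 hi=2; a=[-8,-7,-6,7,-3,-4,4,-5,2,6,-2]

[-8,-7,-6,7,-3,-4,4,-5,2,6,-2]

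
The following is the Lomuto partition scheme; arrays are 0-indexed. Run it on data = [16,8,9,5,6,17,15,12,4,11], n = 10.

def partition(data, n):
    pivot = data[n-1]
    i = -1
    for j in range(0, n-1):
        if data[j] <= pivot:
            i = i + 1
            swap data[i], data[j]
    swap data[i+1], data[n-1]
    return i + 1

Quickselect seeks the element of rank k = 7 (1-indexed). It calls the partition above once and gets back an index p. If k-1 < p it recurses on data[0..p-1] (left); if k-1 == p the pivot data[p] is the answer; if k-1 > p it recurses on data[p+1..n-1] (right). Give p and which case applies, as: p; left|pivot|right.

5; right

pivot=11, i=-1
j=0: 16>11, skip
j=1: 8≤11, i=0, swap(0,1) ⇒ [8,16,9,5,6,17,15,12,4,11]
j=2: 9≤11, i=1, swap(1,2) ⇒ [8,9,16,5,6,17,15,12,4,11]
j=3: 5≤11, i=2, swap(2,3) ⇒ [8,9,5,16,6,17,15,12,4,11]
j=4: 6≤11, i=3, swap(3,4) ⇒ [8,9,5,6,16,17,15,12,4,11]
j=5: 17>11, skip
j=6: 15>11, skip
j=7: 12>11, skip
j=8: 4≤11, i=4, swap(4,8) ⇒ [8,9,5,6,4,17,15,12,16,11]
swap(5,9) ⇒ [8,9,5,6,4,11,15,12,16,17]; return 5
p = 5; k-1 = 6 > 5 ⇒ right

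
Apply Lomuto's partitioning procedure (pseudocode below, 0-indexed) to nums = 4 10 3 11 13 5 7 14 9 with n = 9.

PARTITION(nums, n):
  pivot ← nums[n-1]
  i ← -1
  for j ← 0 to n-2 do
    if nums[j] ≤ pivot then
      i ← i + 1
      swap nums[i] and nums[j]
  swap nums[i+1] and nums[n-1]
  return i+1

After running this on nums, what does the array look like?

4 3 5 7 9 10 11 14 13

pivot=9, i=-1
j=0: 4≤9, i=0, swap(0,0) ⇒ 4 10 3 11 13 5 7 14 9
j=1: 10>9, skip
j=2: 3≤9, i=1, swap(1,2) ⇒ 4 3 10 11 13 5 7 14 9
j=3: 11>9, skip
j=4: 13>9, skip
j=5: 5≤9, i=2, swap(2,5) ⇒ 4 3 5 11 13 10 7 14 9
j=6: 7≤9, i=3, swap(3,6) ⇒ 4 3 5 7 13 10 11 14 9
j=7: 14>9, skip
swap(4,8) ⇒ 4 3 5 7 9 10 11 14 13; return 4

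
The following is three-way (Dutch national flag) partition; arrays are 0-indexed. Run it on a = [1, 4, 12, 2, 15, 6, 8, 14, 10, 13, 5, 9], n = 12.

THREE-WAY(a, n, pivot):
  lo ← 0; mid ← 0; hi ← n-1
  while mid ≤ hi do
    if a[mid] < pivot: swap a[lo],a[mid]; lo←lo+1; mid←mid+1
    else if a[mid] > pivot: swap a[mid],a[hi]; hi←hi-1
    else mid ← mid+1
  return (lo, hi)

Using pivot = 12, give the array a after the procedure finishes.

[1, 4, 2, 9, 6, 8, 5, 10, 12, 13, 14, 15]

pivot = 12; lo=0, mid=0, hi=11
a[mid]=1<12: swap a[0],a[0]; lo=1,mid=1 → [1, 4, 12, 2, 15, 6, 8, 14, 10, 13, 5, 9]
a[mid]=4<12: swap a[1],a[1]; lo=2,mid=2 → [1, 4, 12, 2, 15, 6, 8, 14, 10, 13, 5, 9]
a[mid]=12=12: mid=3
a[mid]=2<12: swap a[2],a[3]; lo=3,mid=4 → [1, 4, 2, 12, 15, 6, 8, 14, 10, 13, 5, 9]
a[mid]=15>12: swap a[4],a[11]; hi=10 → [1, 4, 2, 12, 9, 6, 8, 14, 10, 13, 5, 15]
a[mid]=9<12: swap a[3],a[4]; lo=4,mid=5 → [1, 4, 2, 9, 12, 6, 8, 14, 10, 13, 5, 15]
a[mid]=6<12: swap a[4],a[5]; lo=5,mid=6 → [1, 4, 2, 9, 6, 12, 8, 14, 10, 13, 5, 15]
a[mid]=8<12: swap a[5],a[6]; lo=6,mid=7 → [1, 4, 2, 9, 6, 8, 12, 14, 10, 13, 5, 15]
a[mid]=14>12: swap a[7],a[10]; hi=9 → [1, 4, 2, 9, 6, 8, 12, 5, 10, 13, 14, 15]
a[mid]=5<12: swap a[6],a[7]; lo=7,mid=8 → [1, 4, 2, 9, 6, 8, 5, 12, 10, 13, 14, 15]
a[mid]=10<12: swap a[7],a[8]; lo=8,mid=9 → [1, 4, 2, 9, 6, 8, 5, 10, 12, 13, 14, 15]
a[mid]=13>12: swap a[9],a[9]; hi=8 → [1, 4, 2, 9, 6, 8, 5, 10, 12, 13, 14, 15]
end: lo=8, hi=8; a = [1, 4, 2, 9, 6, 8, 5, 10, 12, 13, 14, 15]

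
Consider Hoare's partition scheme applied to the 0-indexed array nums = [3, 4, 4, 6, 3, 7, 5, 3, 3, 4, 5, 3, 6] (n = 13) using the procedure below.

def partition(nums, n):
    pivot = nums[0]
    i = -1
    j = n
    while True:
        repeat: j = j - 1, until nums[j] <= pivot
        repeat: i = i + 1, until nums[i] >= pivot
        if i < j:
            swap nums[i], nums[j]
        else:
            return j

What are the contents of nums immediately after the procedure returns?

[3, 3, 3, 3, 6, 7, 5, 4, 4, 4, 5, 3, 6]

pivot=3
j stops at 11 (3), i stops at 0 (3); swap ⇒ [3, 4, 4, 6, 3, 7, 5, 3, 3, 4, 5, 3, 6]
j stops at 8 (3), i stops at 1 (4); swap ⇒ [3, 3, 4, 6, 3, 7, 5, 3, 4, 4, 5, 3, 6]
j stops at 7 (3), i stops at 2 (4); swap ⇒ [3, 3, 3, 6, 3, 7, 5, 4, 4, 4, 5, 3, 6]
j stops at 4 (3), i stops at 3 (6); swap ⇒ [3, 3, 3, 3, 6, 7, 5, 4, 4, 4, 5, 3, 6]
j stops at 3, i stops at 4; i≥j ⇒ return 3. nums=[3, 3, 3, 3, 6, 7, 5, 4, 4, 4, 5, 3, 6]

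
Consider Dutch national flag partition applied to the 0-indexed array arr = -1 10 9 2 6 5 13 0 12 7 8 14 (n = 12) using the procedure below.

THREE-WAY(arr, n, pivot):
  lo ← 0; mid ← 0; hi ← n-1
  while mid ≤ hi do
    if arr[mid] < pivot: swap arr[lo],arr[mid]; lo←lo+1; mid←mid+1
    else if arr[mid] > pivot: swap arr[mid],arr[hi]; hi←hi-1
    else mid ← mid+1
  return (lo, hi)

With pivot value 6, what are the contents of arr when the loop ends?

pivot = 6; lo=0, mid=0, hi=11
arr[mid]=-1<6: swap arr[0],arr[0]; lo=1,mid=1 → -1 10 9 2 6 5 13 0 12 7 8 14
arr[mid]=10>6: swap arr[1],arr[11]; hi=10 → -1 14 9 2 6 5 13 0 12 7 8 10
arr[mid]=14>6: swap arr[1],arr[10]; hi=9 → -1 8 9 2 6 5 13 0 12 7 14 10
arr[mid]=8>6: swap arr[1],arr[9]; hi=8 → -1 7 9 2 6 5 13 0 12 8 14 10
arr[mid]=7>6: swap arr[1],arr[8]; hi=7 → -1 12 9 2 6 5 13 0 7 8 14 10
arr[mid]=12>6: swap arr[1],arr[7]; hi=6 → -1 0 9 2 6 5 13 12 7 8 14 10
arr[mid]=0<6: swap arr[1],arr[1]; lo=2,mid=2 → -1 0 9 2 6 5 13 12 7 8 14 10
arr[mid]=9>6: swap arr[2],arr[6]; hi=5 → -1 0 13 2 6 5 9 12 7 8 14 10
arr[mid]=13>6: swap arr[2],arr[5]; hi=4 → -1 0 5 2 6 13 9 12 7 8 14 10
arr[mid]=5<6: swap arr[2],arr[2]; lo=3,mid=3 → -1 0 5 2 6 13 9 12 7 8 14 10
arr[mid]=2<6: swap arr[3],arr[3]; lo=4,mid=4 → -1 0 5 2 6 13 9 12 7 8 14 10
arr[mid]=6=6: mid=5
end: lo=4, hi=4; arr = -1 0 5 2 6 13 9 12 7 8 14 10

-1 0 5 2 6 13 9 12 7 8 14 10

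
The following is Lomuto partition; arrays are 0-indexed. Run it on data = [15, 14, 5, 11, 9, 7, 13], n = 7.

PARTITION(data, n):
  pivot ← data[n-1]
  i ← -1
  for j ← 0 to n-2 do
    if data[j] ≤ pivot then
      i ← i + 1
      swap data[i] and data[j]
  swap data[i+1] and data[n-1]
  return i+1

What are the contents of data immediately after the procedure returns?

pivot = data[6] = 13; i = -1
j=0: data[0]=15 > 13 → no swap
j=1: data[1]=14 > 13 → no swap
j=2: data[2]=5 ≤ 13 → i=0, swap data[0],data[2] → [5, 14, 15, 11, 9, 7, 13]
j=3: data[3]=11 ≤ 13 → i=1, swap data[1],data[3] → [5, 11, 15, 14, 9, 7, 13]
j=4: data[4]=9 ≤ 13 → i=2, swap data[2],data[4] → [5, 11, 9, 14, 15, 7, 13]
j=5: data[5]=7 ≤ 13 → i=3, swap data[3],data[5] → [5, 11, 9, 7, 15, 14, 13]
final swap data[4],data[6] → [5, 11, 9, 7, 13, 14, 15]; return 4

[5, 11, 9, 7, 13, 14, 15]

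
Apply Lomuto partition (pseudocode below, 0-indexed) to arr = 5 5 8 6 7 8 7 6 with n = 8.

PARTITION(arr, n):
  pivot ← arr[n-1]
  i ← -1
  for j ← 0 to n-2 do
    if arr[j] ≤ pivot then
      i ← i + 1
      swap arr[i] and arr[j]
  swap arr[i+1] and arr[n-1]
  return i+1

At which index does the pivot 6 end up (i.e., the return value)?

3

pivot = arr[7] = 6; i = -1
j=0: arr[0]=5 ≤ 6 → i=0, swap arr[0],arr[0] (no change) → 5 5 8 6 7 8 7 6
j=1: arr[1]=5 ≤ 6 → i=1, swap arr[1],arr[1] (no change) → 5 5 8 6 7 8 7 6
j=2: arr[2]=8 > 6 → no swap
j=3: arr[3]=6 ≤ 6 → i=2, swap arr[2],arr[3] → 5 5 6 8 7 8 7 6
j=4: arr[4]=7 > 6 → no swap
j=5: arr[5]=8 > 6 → no swap
j=6: arr[6]=7 > 6 → no swap
final swap arr[3],arr[7] → 5 5 6 6 7 8 7 8; return 3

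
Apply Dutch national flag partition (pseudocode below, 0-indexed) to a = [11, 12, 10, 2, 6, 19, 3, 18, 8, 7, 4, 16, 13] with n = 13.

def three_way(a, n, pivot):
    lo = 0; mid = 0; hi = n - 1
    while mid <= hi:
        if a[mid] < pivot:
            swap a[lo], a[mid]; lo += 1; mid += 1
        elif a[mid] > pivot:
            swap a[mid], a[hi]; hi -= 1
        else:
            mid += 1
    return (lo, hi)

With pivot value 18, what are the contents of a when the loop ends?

pivot = 18; lo=0, mid=0, hi=12
a[mid]=11<18: swap a[0],a[0]; lo=1,mid=1 → [11, 12, 10, 2, 6, 19, 3, 18, 8, 7, 4, 16, 13]
a[mid]=12<18: swap a[1],a[1]; lo=2,mid=2 → [11, 12, 10, 2, 6, 19, 3, 18, 8, 7, 4, 16, 13]
a[mid]=10<18: swap a[2],a[2]; lo=3,mid=3 → [11, 12, 10, 2, 6, 19, 3, 18, 8, 7, 4, 16, 13]
a[mid]=2<18: swap a[3],a[3]; lo=4,mid=4 → [11, 12, 10, 2, 6, 19, 3, 18, 8, 7, 4, 16, 13]
a[mid]=6<18: swap a[4],a[4]; lo=5,mid=5 → [11, 12, 10, 2, 6, 19, 3, 18, 8, 7, 4, 16, 13]
a[mid]=19>18: swap a[5],a[12]; hi=11 → [11, 12, 10, 2, 6, 13, 3, 18, 8, 7, 4, 16, 19]
a[mid]=13<18: swap a[5],a[5]; lo=6,mid=6 → [11, 12, 10, 2, 6, 13, 3, 18, 8, 7, 4, 16, 19]
a[mid]=3<18: swap a[6],a[6]; lo=7,mid=7 → [11, 12, 10, 2, 6, 13, 3, 18, 8, 7, 4, 16, 19]
a[mid]=18=18: mid=8
a[mid]=8<18: swap a[7],a[8]; lo=8,mid=9 → [11, 12, 10, 2, 6, 13, 3, 8, 18, 7, 4, 16, 19]
a[mid]=7<18: swap a[8],a[9]; lo=9,mid=10 → [11, 12, 10, 2, 6, 13, 3, 8, 7, 18, 4, 16, 19]
a[mid]=4<18: swap a[9],a[10]; lo=10,mid=11 → [11, 12, 10, 2, 6, 13, 3, 8, 7, 4, 18, 16, 19]
a[mid]=16<18: swap a[10],a[11]; lo=11,mid=12 → [11, 12, 10, 2, 6, 13, 3, 8, 7, 4, 16, 18, 19]
end: lo=11, hi=11; a = [11, 12, 10, 2, 6, 13, 3, 8, 7, 4, 16, 18, 19]

[11, 12, 10, 2, 6, 13, 3, 8, 7, 4, 16, 18, 19]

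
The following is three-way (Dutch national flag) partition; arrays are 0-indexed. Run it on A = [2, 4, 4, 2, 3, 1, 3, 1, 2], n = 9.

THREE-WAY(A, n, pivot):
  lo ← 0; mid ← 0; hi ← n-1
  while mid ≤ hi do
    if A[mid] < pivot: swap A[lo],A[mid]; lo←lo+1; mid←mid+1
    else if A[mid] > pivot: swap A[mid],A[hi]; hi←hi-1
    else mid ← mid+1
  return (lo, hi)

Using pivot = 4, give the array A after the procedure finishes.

[2, 2, 3, 1, 3, 1, 2, 4, 4]

pivot = 4; lo=0, mid=0, hi=8
A[mid]=2<4: swap A[0],A[0]; lo=1,mid=1 → [2, 4, 4, 2, 3, 1, 3, 1, 2]
A[mid]=4=4: mid=2
A[mid]=4=4: mid=3
A[mid]=2<4: swap A[1],A[3]; lo=2,mid=4 → [2, 2, 4, 4, 3, 1, 3, 1, 2]
A[mid]=3<4: swap A[2],A[4]; lo=3,mid=5 → [2, 2, 3, 4, 4, 1, 3, 1, 2]
A[mid]=1<4: swap A[3],A[5]; lo=4,mid=6 → [2, 2, 3, 1, 4, 4, 3, 1, 2]
A[mid]=3<4: swap A[4],A[6]; lo=5,mid=7 → [2, 2, 3, 1, 3, 4, 4, 1, 2]
A[mid]=1<4: swap A[5],A[7]; lo=6,mid=8 → [2, 2, 3, 1, 3, 1, 4, 4, 2]
A[mid]=2<4: swap A[6],A[8]; lo=7,mid=9 → [2, 2, 3, 1, 3, 1, 2, 4, 4]
end: lo=7, hi=8; A = [2, 2, 3, 1, 3, 1, 2, 4, 4]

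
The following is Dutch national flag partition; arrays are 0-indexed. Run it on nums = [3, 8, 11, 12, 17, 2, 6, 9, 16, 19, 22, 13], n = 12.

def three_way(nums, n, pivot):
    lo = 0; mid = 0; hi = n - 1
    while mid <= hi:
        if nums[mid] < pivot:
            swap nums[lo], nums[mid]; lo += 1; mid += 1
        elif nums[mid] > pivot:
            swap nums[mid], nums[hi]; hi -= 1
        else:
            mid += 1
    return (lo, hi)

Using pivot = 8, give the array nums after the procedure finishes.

[3, 6, 2, 8, 17, 12, 9, 16, 19, 22, 13, 11]

pivot = 8; lo=0, mid=0, hi=11
nums[mid]=3<8: swap nums[0],nums[0]; lo=1,mid=1 → [3, 8, 11, 12, 17, 2, 6, 9, 16, 19, 22, 13]
nums[mid]=8=8: mid=2
nums[mid]=11>8: swap nums[2],nums[11]; hi=10 → [3, 8, 13, 12, 17, 2, 6, 9, 16, 19, 22, 11]
nums[mid]=13>8: swap nums[2],nums[10]; hi=9 → [3, 8, 22, 12, 17, 2, 6, 9, 16, 19, 13, 11]
nums[mid]=22>8: swap nums[2],nums[9]; hi=8 → [3, 8, 19, 12, 17, 2, 6, 9, 16, 22, 13, 11]
nums[mid]=19>8: swap nums[2],nums[8]; hi=7 → [3, 8, 16, 12, 17, 2, 6, 9, 19, 22, 13, 11]
nums[mid]=16>8: swap nums[2],nums[7]; hi=6 → [3, 8, 9, 12, 17, 2, 6, 16, 19, 22, 13, 11]
nums[mid]=9>8: swap nums[2],nums[6]; hi=5 → [3, 8, 6, 12, 17, 2, 9, 16, 19, 22, 13, 11]
nums[mid]=6<8: swap nums[1],nums[2]; lo=2,mid=3 → [3, 6, 8, 12, 17, 2, 9, 16, 19, 22, 13, 11]
nums[mid]=12>8: swap nums[3],nums[5]; hi=4 → [3, 6, 8, 2, 17, 12, 9, 16, 19, 22, 13, 11]
nums[mid]=2<8: swap nums[2],nums[3]; lo=3,mid=4 → [3, 6, 2, 8, 17, 12, 9, 16, 19, 22, 13, 11]
nums[mid]=17>8: swap nums[4],nums[4]; hi=3 → [3, 6, 2, 8, 17, 12, 9, 16, 19, 22, 13, 11]
end: lo=3, hi=3; nums = [3, 6, 2, 8, 17, 12, 9, 16, 19, 22, 13, 11]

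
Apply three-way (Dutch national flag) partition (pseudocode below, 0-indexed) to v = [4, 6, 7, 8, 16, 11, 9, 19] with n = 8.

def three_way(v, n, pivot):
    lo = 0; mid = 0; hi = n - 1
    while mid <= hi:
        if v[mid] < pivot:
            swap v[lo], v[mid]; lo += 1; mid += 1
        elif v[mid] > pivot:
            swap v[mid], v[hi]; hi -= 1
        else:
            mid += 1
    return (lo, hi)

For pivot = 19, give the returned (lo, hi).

(7, 7)

pivot = 19; lo=0, mid=0, hi=7
v[mid]=4<19: swap v[0],v[0]; lo=1,mid=1 → [4, 6, 7, 8, 16, 11, 9, 19]
v[mid]=6<19: swap v[1],v[1]; lo=2,mid=2 → [4, 6, 7, 8, 16, 11, 9, 19]
v[mid]=7<19: swap v[2],v[2]; lo=3,mid=3 → [4, 6, 7, 8, 16, 11, 9, 19]
v[mid]=8<19: swap v[3],v[3]; lo=4,mid=4 → [4, 6, 7, 8, 16, 11, 9, 19]
v[mid]=16<19: swap v[4],v[4]; lo=5,mid=5 → [4, 6, 7, 8, 16, 11, 9, 19]
v[mid]=11<19: swap v[5],v[5]; lo=6,mid=6 → [4, 6, 7, 8, 16, 11, 9, 19]
v[mid]=9<19: swap v[6],v[6]; lo=7,mid=7 → [4, 6, 7, 8, 16, 11, 9, 19]
v[mid]=19=19: mid=8
end: lo=7, hi=7; v = [4, 6, 7, 8, 16, 11, 9, 19]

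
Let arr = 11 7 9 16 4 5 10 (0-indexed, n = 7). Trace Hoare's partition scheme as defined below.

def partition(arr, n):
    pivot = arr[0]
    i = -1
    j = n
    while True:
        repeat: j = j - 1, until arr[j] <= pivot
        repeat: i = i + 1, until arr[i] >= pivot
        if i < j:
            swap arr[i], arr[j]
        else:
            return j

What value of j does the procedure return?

pivot=11
j stops at 6 (10), i stops at 0 (11); swap ⇒ 10 7 9 16 4 5 11
j stops at 5 (5), i stops at 3 (16); swap ⇒ 10 7 9 5 4 16 11
j stops at 4, i stops at 5; i≥j ⇒ return 4. arr=10 7 9 5 4 16 11

4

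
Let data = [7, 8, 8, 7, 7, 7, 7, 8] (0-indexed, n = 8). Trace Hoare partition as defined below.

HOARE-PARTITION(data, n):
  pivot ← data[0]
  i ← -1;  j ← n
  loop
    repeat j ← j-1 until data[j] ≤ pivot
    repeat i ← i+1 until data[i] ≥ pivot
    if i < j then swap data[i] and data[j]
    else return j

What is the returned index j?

pivot = data[0] = 7; i = -1, j = 8
j→6 (data[6]=7≤7), i→0 (data[0]=7≥7); i<j, swap → [7, 8, 8, 7, 7, 7, 7, 8]
j→5 (data[5]=7≤7), i→1 (data[1]=8≥7); i<j, swap → [7, 7, 8, 7, 7, 8, 7, 8]
j→4 (data[4]=7≤7), i→2 (data[2]=8≥7); i<j, swap → [7, 7, 7, 7, 8, 8, 7, 8]
j→3, i→3; i≥j, return j=3. data = [7, 7, 7, 7, 8, 8, 7, 8]

3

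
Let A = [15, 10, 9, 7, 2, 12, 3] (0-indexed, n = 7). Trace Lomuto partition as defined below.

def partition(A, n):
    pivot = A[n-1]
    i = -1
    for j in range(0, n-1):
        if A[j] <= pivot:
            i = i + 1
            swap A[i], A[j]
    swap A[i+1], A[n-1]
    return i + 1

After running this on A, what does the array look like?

pivot=3, i=-1
j=0: 15>3, skip
j=1: 10>3, skip
j=2: 9>3, skip
j=3: 7>3, skip
j=4: 2≤3, i=0, swap(0,4) ⇒ [2, 10, 9, 7, 15, 12, 3]
j=5: 12>3, skip
swap(1,6) ⇒ [2, 3, 9, 7, 15, 12, 10]; return 1

[2, 3, 9, 7, 15, 12, 10]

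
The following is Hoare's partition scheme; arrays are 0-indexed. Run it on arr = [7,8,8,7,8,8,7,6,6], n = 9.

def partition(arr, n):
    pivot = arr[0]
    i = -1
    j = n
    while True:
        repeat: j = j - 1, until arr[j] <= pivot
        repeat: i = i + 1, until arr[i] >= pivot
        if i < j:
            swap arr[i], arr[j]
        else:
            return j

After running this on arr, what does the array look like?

[6,6,7,7,8,8,8,8,7]

pivot = arr[0] = 7; i = -1, j = 9
j→8 (arr[8]=6≤7), i→0 (arr[0]=7≥7); i<j, swap → [6,8,8,7,8,8,7,6,7]
j→7 (arr[7]=6≤7), i→1 (arr[1]=8≥7); i<j, swap → [6,6,8,7,8,8,7,8,7]
j→6 (arr[6]=7≤7), i→2 (arr[2]=8≥7); i<j, swap → [6,6,7,7,8,8,8,8,7]
j→3, i→3; i≥j, return j=3. arr = [6,6,7,7,8,8,8,8,7]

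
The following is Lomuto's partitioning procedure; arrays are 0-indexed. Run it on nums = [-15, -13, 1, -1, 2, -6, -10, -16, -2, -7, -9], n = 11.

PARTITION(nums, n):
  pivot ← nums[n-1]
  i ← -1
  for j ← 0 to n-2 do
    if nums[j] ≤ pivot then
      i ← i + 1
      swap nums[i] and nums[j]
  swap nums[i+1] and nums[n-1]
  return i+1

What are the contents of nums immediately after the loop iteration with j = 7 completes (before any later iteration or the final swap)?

pivot=-9, i=-1
j=0: -15≤-9, i=0, swap(0,0) ⇒ [-15, -13, 1, -1, 2, -6, -10, -16, -2, -7, -9]
j=1: -13≤-9, i=1, swap(1,1) ⇒ [-15, -13, 1, -1, 2, -6, -10, -16, -2, -7, -9]
j=2: 1>-9, skip
j=3: -1>-9, skip
j=4: 2>-9, skip
j=5: -6>-9, skip
j=6: -10≤-9, i=2, swap(2,6) ⇒ [-15, -13, -10, -1, 2, -6, 1, -16, -2, -7, -9]
j=7: -16≤-9, i=3, swap(3,7) ⇒ [-15, -13, -10, -16, 2, -6, 1, -1, -2, -7, -9]
(after j=7) nums = [-15, -13, -10, -16, 2, -6, 1, -1, -2, -7, -9]

[-15, -13, -10, -16, 2, -6, 1, -1, -2, -7, -9]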